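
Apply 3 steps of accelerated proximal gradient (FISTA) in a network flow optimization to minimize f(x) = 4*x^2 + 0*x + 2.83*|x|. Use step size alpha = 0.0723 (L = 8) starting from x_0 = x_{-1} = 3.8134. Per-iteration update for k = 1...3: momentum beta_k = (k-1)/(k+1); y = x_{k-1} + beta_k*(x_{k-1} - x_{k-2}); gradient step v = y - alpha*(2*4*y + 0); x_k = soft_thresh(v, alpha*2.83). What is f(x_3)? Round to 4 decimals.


FISTA on f(x) = 4*x^2 + 0*x + 2.83*|x|
L = 8, alpha = 0.0723
Iteration 1: beta = 0.0, y = 3.8134 + 0.0*(3.8134 - 3.8134) = 3.8134
  grad(y) = 30.5072, v = y - alpha*grad = 1.6077
  prox(v) = soft_thresh(1.6077, 0.2046) = 1.4031
Iteration 2: beta = 0.3333, y = 1.4031 + 0.3333*(1.4031 - 3.8134) = 0.5997
  grad(y) = 4.7976, v = y - alpha*grad = 0.2528
  prox(v) = soft_thresh(0.2528, 0.2046) = 0.0482
Iteration 3: beta = 0.5, y = 0.0482 + 0.5*(0.0482 - 1.4031) = -0.6292
  grad(y) = -5.0338, v = y - alpha*grad = -0.2653
  prox(v) = soft_thresh(-0.2653, 0.2046) = -0.0607
f(x_3) = 4*(-0.0607)^2 + 0*(-0.0607) + 2.83*|-0.0607| = 0.1864


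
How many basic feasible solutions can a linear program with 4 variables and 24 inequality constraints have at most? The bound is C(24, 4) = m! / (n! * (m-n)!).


Each vertex corresponds to some choice of n active constraints out of m, so the number of vertices is at most C(m, n) = m! / (n!(m-n)!).
m = 24, n = 4
Numerator: 24 * 23 * 22 * 21
Denominator: 4! = 24
C(24, 4) = 10626


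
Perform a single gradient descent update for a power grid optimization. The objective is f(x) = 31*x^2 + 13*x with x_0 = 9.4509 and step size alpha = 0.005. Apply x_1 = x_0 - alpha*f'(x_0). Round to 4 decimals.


We compute the gradient at x_0 and apply the update.
f'(x) = 62*x + 13
f'(9.4509) = 62*9.4509 + 13 = 598.9558
x_1 = 9.4509 - 0.005*598.9558 = 6.4561


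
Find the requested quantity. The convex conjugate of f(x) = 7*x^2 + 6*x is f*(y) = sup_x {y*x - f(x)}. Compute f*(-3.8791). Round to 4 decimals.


f*(y) = sup_x {y*x - a*x^2 - b*x} = sup_x {(y-b)*x - a*x^2}
FOC: (y - b) - 2a*x = 0 => x* = (y - b)/(2a)
x* = (-3.8791 - 6)/(2*7) = -0.7057
f*(-3.8791) = (y-b)^2/(4a) = (-3.8791 - 6)^2/(4*7)
= 97.5966/28 = 3.4856


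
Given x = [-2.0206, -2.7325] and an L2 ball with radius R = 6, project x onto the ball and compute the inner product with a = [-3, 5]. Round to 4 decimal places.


Step 1: Compute ||x|| (intermediates to 6 decimals).
||x|| = sqrt((-2.0206)^2 + (-2.7325)^2) = 3.398438
Step 2: Project.
Since ||x|| <= R, proj = x (no scaling needed).
proj(x) = [-2.0206, -2.7325]
Step 3: Dot product.
a^T * proj(x) = -3*(-2.0206) + 5*(-2.7325) = -7.6007


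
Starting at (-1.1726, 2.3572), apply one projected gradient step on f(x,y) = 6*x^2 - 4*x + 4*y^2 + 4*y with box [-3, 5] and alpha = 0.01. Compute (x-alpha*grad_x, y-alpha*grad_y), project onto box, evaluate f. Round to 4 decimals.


Step 1: Compute gradient at (-1.1726, 2.3572).
grad_x = 2*6*-1.1726 - 4 = -18.0712
grad_y = 2*4*2.3572 + 4 = 22.8576
Step 2: Gradient step.
x_raw = -1.1726 - 0.01*-18.0712 = -0.9919
y_raw = 2.3572 - 0.01*22.8576 = 2.1286
Step 3: Project onto [-3, 5].
x_proj = clip(-0.9919) = -0.9919
y_proj = clip(2.1286) = 2.1286
Step 4: Evaluate f.
f(-0.9919, 2.1286) = 36.5093


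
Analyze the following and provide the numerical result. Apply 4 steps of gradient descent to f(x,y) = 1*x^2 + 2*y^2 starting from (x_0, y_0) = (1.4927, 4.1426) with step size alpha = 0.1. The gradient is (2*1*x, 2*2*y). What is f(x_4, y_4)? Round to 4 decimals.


Gradient descent on f(x,y) = 1*x^2 + 2*y^2.
Starting point: (1.4927, 4.1426), alpha = 0.1
Step 1: grad_x = 2*1*1.4927 = 2.9854, grad_y = 2*2*4.1426 = 16.5704
  x_1 = 1.4927 - 0.1*2.9854 = 1.1942
  y_1 = 4.1426 - 0.1*16.5704 = 2.4856
Step 2: grad_x = 2*1*1.1942 = 2.3883, grad_y = 2*2*2.4856 = 9.9422
  x_2 = 1.1942 - 0.1*2.3883 = 0.9553
  y_2 = 2.4856 - 0.1*9.9422 = 1.4913
Step 3: grad_x = 2*1*0.9553 = 1.9107, grad_y = 2*2*1.4913 = 5.9653
  x_3 = 0.9553 - 0.1*1.9107 = 0.7643
  y_3 = 1.4913 - 0.1*5.9653 = 0.8948
Step 4: grad_x = 2*1*0.7643 = 1.5285, grad_y = 2*2*0.8948 = 3.5792
  x_4 = 0.7643 - 0.1*1.5285 = 0.6114
  y_4 = 0.8948 - 0.1*3.5792 = 0.5369
f(0.6114, 0.5369) = 1*0.6114^2 + 2*0.5369^2 = 0.9503


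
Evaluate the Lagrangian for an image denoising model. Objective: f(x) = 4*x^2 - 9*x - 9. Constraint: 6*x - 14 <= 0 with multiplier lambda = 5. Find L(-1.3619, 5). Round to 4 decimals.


Step 1: Evaluate f(x).
f(-1.3619) = 4*(-1.3619)^2 - 9*(-1.3619) - 9 = 10.6762
Step 2: Evaluate g(x).
g(-1.3619) = 6*-1.3619 - 14 = -22.1714
Step 3: Compute Lagrangian.
L = 10.6762 + 5*-22.1714 = -100.1808


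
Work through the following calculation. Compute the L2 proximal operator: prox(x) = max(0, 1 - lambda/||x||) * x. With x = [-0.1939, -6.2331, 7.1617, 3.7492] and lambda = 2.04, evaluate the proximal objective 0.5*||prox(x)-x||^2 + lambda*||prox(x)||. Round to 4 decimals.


Step 1: Compute ||x||.
||x|| = 10.2096
Step 2: Compute scaling factor.
scale = max(0, 1 - 2.04/10.2096) = 0.8002
Step 3: prox(x) = [-0.1552, -4.9877, 5.7307, 3.0001]
||prox(x)|| = 8.1696
Step 4: Proximal objective.
0.5*||prox-x||^2 = 2.0808
lambda*||prox|| = 16.666
Total = 18.7467


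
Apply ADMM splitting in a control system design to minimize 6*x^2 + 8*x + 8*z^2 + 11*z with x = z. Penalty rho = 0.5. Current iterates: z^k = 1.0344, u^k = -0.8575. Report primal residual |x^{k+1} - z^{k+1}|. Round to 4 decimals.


ADMM iteration with rho = 0.5, z^k = 1.0344, u^k = -0.8575
Step 1: x-update.
Minimize 6*x^2 + 8*x + (0.5/2)*(x - 1.0344 - 0.8575)^2
FOC: (2*6 + 0.5)*x = -8 + 0.5*(1.0344 + 0.8575)
x^{k+1} = -0.5643
Step 2: z-update.
Minimize 8*z^2 + 11*z + (0.5/2)*(-0.5643 - z - 0.8575)^2
FOC: (2*8 + 0.5)*z = -11 + 0.5*(-0.5643 - 0.8575)
z^{k+1} = -0.7098
Step 3: u-update.
u^{k+1} = -0.8575 - 0.5643 + 0.7098 = -0.7121
Step 4: Primal residual = |-0.5643 + 0.7098| = 0.1454


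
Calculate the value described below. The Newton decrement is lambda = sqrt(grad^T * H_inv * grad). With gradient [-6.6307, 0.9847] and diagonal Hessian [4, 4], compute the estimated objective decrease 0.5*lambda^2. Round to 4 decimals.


Step 1: H is diagonal, so H^(-1) * g = [-1.6577, 0.2462].
Step 2: g^T H^(-1) g = sum_i g_i^2 / H_ii
  = (-6.6307)^2/4 + (0.9847)^2/4
  = 10.9915 + 0.2424 = 11.234
Step 3: Objective decrease = 0.5 * g^T H^(-1) g = 5.617


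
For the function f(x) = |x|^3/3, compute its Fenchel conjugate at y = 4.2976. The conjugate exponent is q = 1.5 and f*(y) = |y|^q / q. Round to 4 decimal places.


The conjugate exponent q satisfies 1/p + 1/q = 1.
p = 3, so q = 3/(3 - 1) = 1.5
|y|^q = 4.2976^1.5 = 8.9092
f*(4.2976) = 8.9092 / 1.5 = 5.9395


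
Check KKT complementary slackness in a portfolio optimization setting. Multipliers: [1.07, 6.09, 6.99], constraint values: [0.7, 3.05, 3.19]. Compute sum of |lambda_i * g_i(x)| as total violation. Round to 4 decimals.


KKT complementary slackness check:
lambda_1 * g_1 = 1.07 * 0.7 = 0.749
lambda_2 * g_2 = 6.09 * 3.05 = 18.5745
lambda_3 * g_3 = 6.99 * 3.19 = 22.2981
Total violation = 0.749 + 18.5745 + 22.2981 = 41.6216


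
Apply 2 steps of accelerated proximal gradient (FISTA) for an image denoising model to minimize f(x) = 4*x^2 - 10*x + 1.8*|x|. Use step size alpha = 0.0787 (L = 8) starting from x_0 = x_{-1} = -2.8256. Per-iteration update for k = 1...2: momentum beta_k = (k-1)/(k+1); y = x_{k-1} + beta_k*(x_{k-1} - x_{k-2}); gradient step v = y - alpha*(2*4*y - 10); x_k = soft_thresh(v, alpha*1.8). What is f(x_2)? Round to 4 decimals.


FISTA on f(x) = 4*x^2 - 10*x + 1.8*|x|
L = 8, alpha = 0.0787
Iteration 1: beta = 0.0, y = -2.8256 + 0.0*(-2.8256 + 2.8256) = -2.8256
  grad(y) = -32.6048, v = y - alpha*grad = -0.2596
  prox(v) = soft_thresh(-0.2596, 0.1417) = -0.1179
Iteration 2: beta = 0.3333, y = -0.1179 + 0.3333*(-0.1179 + 2.8256) = 0.7846
  grad(y) = -3.7231, v = y - alpha*grad = 1.0776
  prox(v) = soft_thresh(1.0776, 0.1417) = 0.936
f(x_2) = 4*0.936^2 - 10*0.936 + 1.8*|0.936| = -4.1708


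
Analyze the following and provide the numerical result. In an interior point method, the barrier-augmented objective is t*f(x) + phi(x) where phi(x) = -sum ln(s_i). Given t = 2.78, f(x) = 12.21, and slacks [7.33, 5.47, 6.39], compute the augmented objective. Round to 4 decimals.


Step 1: Compute log-barrier.
ln values: [1.992, 1.6993, 1.8547]
phi = -(1.992 + 1.6993 + 1.8547) = -5.546
Step 2: Compute augmented objective.
t*f(x) = 2.78*12.21 = 33.9438
Total = 33.9438 - 5.546 = 28.3978


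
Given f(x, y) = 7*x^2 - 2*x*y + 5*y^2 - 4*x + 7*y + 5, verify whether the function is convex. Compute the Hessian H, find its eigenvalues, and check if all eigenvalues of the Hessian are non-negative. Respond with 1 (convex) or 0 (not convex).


The Hessian of f(x,y) = 7*x^2 - 2*x*y + 5*y^2 - 4*x + 7*y + 5 is:
H = [[14, -2], [-2, 10]]
Trace = 14 + 10 = 24
Determinant = 14*10 - (-2)^2 = 136
Discriminant = (24)^2 - 4*136 = 32.0
Eigenvalues: lambda_1 = 9.1716, lambda_2 = 14.8284
The function is convex.

1


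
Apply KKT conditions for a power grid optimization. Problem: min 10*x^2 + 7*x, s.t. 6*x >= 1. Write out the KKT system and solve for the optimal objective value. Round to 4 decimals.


Step 1: Try lambda = 0 (constraint inactive).
x_unc = -7/(2*10) = -0.35
Check: 6*-0.35 = -2.1 < 1 -- violated!
Step 2: Constraint must be active: 6*x = 1
x* = 1/6 = 0.1667 (rounded; the exact value 1/6 is used below)
lambda = (2*10*(1/6) + 7)/6 = 1.7222
Step 3: Compute optimal value.
f(x*) = 10*(1/6)^2 + 7*(1/6) = 1.4444


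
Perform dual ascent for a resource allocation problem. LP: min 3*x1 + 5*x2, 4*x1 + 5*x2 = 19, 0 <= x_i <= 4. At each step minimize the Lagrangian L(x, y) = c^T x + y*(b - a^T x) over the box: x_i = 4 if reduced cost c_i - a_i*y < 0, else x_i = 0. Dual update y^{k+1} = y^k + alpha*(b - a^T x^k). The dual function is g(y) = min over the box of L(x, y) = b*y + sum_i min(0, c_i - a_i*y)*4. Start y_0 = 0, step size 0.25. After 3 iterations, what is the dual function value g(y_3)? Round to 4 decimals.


Dual ascent for LP: min 3*x1 + 5*x2, 4*x1 + 5*x2 = 19, 0 <= x_i <= 4
Step 1: y^k = 0.0, reduced costs: (3.0, 5.0)
  x^k = (0.0, 0.0), subgradient = b - a^T x = 19.0
  y^{k+1} = 0.0 + 0.25*19.0 = 4.75
Step 2: y^k = 4.75, reduced costs: (-16.0, -18.75)
  x^k = (4.0, 4.0), subgradient = b - a^T x = -17.0
  y^{k+1} = 4.75 + 0.25*-17.0 = 0.5
Step 3: y^k = 0.5, reduced costs: (1.0, 2.5)
  x^k = (0.0, 0.0), subgradient = b - a^T x = 19.0
  y^{k+1} = 0.5 + 0.25*19.0 = 5.25
Dual objective at y_3 = 5.25: reduced costs (-18.0, -21.25), box minimizer x = (4.0, 4.0)
g(y_3) = b*y + (c1 - a1*y)*x1 + (c2 - a2*y)*x2 = 19*5.25 + (-18.0)*4.0 + (-21.25)*4.0 = 99.75 - 72.0 - 85.0 = -57.25


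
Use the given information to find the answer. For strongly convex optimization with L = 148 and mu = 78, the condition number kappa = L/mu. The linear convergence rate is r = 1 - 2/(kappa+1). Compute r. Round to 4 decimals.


Step 1: Compute the condition number.
kappa = L/mu = 148/78 = 1.8974
Step 2: Compute the convergence rate.
r = 1 - 2/(kappa + 1) = 1 - 2*mu/(L + mu) = (L - mu)/(L + mu) = 70/226 = 0.3097


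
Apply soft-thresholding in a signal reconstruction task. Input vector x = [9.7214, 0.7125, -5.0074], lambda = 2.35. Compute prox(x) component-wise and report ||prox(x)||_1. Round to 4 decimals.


Soft-thresholding with lambda = 2.35:
prox(9.7214) = sign(9.7214)*max(|9.7214| - 2.35, 0) = 7.3714
prox(0.7125) = sign(0.7125)*max(|0.7125| - 2.35, 0) = 0.0
prox(-5.0074) = sign(-5.0074)*max(|-5.0074| - 2.35, 0) = -2.6574
prox(x) = [7.3714, 0.0, -2.6574]
||prox(x)||_1 = 7.3714 + 0.0 + 2.6574 = 10.0288


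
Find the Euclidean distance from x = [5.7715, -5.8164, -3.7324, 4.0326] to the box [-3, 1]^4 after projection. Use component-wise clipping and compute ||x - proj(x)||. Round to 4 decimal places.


Project each component onto [-3, 1].
clip(5.7715) = 1.0, clip(-5.8164) = -3.0, clip(-3.7324) = -3.0, clip(4.0326) = 1.0
Projection = [1.0, -3.0, -3.0, 1.0]
Squared diffs: [22.7672, 7.9321, 0.5364, 9.1967]
Distance = sqrt(40.4324) = 6.3586


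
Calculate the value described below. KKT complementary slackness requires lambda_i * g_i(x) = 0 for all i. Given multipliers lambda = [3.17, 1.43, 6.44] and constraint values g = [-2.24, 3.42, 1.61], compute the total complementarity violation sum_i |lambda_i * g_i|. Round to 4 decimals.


KKT complementary slackness check:
lambda_1 * g_1 = 3.17 * -2.24 = -7.1008
lambda_2 * g_2 = 1.43 * 3.42 = 4.8906
lambda_3 * g_3 = 6.44 * 1.61 = 10.3684
Total violation = 7.1008 + 4.8906 + 10.3684 = 22.3598


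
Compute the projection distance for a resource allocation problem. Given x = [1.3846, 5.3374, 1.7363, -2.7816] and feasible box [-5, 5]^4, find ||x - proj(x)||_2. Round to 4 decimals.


Project each component onto [-5, 5].
clip(1.3846) = 1.3846, clip(5.3374) = 5.0, clip(1.7363) = 1.7363, clip(-2.7816) = -2.7816
Projection = [1.3846, 5.0, 1.7363, -2.7816]
Squared diffs: [0.0, 0.1138, 0.0, 0.0]
Distance = sqrt(0.1138) = 0.3374


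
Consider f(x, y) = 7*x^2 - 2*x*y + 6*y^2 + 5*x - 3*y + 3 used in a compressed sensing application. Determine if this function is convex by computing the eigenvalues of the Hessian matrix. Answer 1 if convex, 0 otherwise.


The Hessian of f(x,y) = 7*x^2 - 2*x*y + 6*y^2 + 5*x - 3*y + 3 is:
H = [[14, -2], [-2, 12]]
Trace = 14 + 12 = 26
Determinant = 14*12 - (-2)^2 = 164
Discriminant = (26)^2 - 4*164 = 20.0
Eigenvalues: lambda_1 = 10.7639, lambda_2 = 15.2361
The function is convex.

1


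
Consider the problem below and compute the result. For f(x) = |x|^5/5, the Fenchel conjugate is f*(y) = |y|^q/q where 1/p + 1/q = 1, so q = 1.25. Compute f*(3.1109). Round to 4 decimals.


The conjugate exponent q satisfies 1/p + 1/q = 1.
p = 5, so q = 5/(5 - 1) = 1.25
|y|^q = 3.1109^1.25 = 4.1315
f*(3.1109) = 4.1315 / 1.25 = 3.3052


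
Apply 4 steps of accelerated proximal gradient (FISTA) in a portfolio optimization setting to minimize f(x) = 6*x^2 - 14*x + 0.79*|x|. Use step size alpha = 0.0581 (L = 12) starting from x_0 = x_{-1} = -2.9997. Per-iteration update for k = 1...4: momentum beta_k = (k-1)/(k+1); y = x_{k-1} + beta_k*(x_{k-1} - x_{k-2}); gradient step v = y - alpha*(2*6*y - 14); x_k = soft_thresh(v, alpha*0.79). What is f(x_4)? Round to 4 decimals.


FISTA on f(x) = 6*x^2 - 14*x + 0.79*|x|
L = 12, alpha = 0.0581
Iteration 1: beta = 0.0, y = -2.9997 + 0.0*(-2.9997 + 2.9997) = -2.9997
  grad(y) = -49.9964, v = y - alpha*grad = -0.0949
  prox(v) = soft_thresh(-0.0949, 0.0459) = -0.049
Iteration 2: beta = 0.3333, y = -0.049 + 0.3333*(-0.049 + 2.9997) = 0.9346
  grad(y) = -2.7854, v = y - alpha*grad = 1.0964
  prox(v) = soft_thresh(1.0964, 0.0459) = 1.0505
Iteration 3: beta = 0.5, y = 1.0505 + 0.5*(1.0505 + 0.049) = 1.6002
  grad(y) = 5.2028, v = y - alpha*grad = 1.2979
  prox(v) = soft_thresh(1.2979, 0.0459) = 1.2521
Iteration 4: beta = 0.6, y = 1.2521 + 0.6*(1.2521 - 1.0505) = 1.373
  grad(y) = 2.4759, v = y - alpha*grad = 1.2291
  prox(v) = soft_thresh(1.2291, 0.0459) = 1.1832
f(x_4) = 6*1.1832^2 - 14*1.1832 + 0.79*|1.1832| = -7.2303


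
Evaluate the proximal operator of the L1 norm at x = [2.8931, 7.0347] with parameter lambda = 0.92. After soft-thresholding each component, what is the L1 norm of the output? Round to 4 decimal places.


Soft-thresholding with lambda = 0.92:
prox(2.8931) = sign(2.8931)*max(|2.8931| - 0.92, 0) = 1.9731
prox(7.0347) = sign(7.0347)*max(|7.0347| - 0.92, 0) = 6.1147
prox(x) = [1.9731, 6.1147]
||prox(x)||_1 = 1.9731 + 6.1147 = 8.0878


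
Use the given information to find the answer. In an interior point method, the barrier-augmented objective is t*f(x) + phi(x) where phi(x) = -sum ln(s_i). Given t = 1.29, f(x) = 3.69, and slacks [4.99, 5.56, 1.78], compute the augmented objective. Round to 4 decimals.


Step 1: Compute log-barrier.
ln values: [1.6074, 1.7156, 0.5766]
phi = -(1.6074 + 1.7156 + 0.5766) = -3.8996
Step 2: Compute augmented objective.
t*f(x) = 1.29*3.69 = 4.7601
Total = 4.7601 - 3.8996 = 0.8605


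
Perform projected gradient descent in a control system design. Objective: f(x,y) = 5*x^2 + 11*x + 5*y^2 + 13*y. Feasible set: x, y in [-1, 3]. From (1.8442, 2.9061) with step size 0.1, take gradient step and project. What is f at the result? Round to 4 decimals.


Step 1: Compute gradient at (1.8442, 2.9061).
grad_x = 2*5*1.8442 + 11 = 29.442
grad_y = 2*5*2.9061 + 13 = 42.061
Step 2: Gradient step.
x_raw = 1.8442 - 0.1*29.442 = -1.1
y_raw = 2.9061 - 0.1*42.061 = -1.3
Step 3: Project onto [-1, 3].
x_proj = clip(-1.1) = -1.0
y_proj = clip(-1.3) = -1.0
Step 4: Evaluate f.
f(-1.0, -1.0) = -14.0


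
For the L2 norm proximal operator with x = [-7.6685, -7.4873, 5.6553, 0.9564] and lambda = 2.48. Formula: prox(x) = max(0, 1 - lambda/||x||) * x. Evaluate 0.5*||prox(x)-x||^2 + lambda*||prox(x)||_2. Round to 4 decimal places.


Step 1: Compute ||x||.
||x|| = 12.1558
Step 2: Compute scaling factor.
scale = max(0, 1 - 2.48/12.1558) = 0.796
Step 3: prox(x) = [-6.104, -5.9598, 4.5015, 0.7613]
||prox(x)|| = 9.6758
Step 4: Proximal objective.
0.5*||prox-x||^2 = 3.0752
lambda*||prox|| = 23.996
Total = 27.0711


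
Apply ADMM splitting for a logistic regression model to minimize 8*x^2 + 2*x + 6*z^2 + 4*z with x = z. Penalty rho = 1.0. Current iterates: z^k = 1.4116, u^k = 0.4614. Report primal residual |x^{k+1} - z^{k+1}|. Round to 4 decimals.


ADMM iteration with rho = 1.0, z^k = 1.4116, u^k = 0.4614
Step 1: x-update.
Minimize 8*x^2 + 2*x + (1.0/2)*(x - 1.4116 + 0.4614)^2
FOC: (2*8 + 1.0)*x = -2 + 1.0*(1.4116 - 0.4614)
x^{k+1} = -0.0618
Step 2: z-update.
Minimize 6*z^2 + 4*z + (1.0/2)*(-0.0618 - z + 0.4614)^2
FOC: (2*6 + 1.0)*z = -4 + 1.0*(-0.0618 + 0.4614)
z^{k+1} = -0.277
Step 3: u-update.
u^{k+1} = 0.4614 - 0.0618 + 0.277 = 0.6766
Step 4: Primal residual = |-0.0618 + 0.277| = 0.2152


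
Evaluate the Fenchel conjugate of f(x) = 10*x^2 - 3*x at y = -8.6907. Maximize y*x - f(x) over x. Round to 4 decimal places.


f*(y) = sup_x {y*x - a*x^2 - b*x} = sup_x {(y-b)*x - a*x^2}
FOC: (y - b) - 2a*x = 0 => x* = (y - b)/(2a)
x* = (-8.6907 + 3)/(2*10) = -0.2845
f*(-8.6907) = (y-b)^2/(4a) = (-8.6907 + 3)^2/(4*10)
= 32.3841/40 = 0.8096


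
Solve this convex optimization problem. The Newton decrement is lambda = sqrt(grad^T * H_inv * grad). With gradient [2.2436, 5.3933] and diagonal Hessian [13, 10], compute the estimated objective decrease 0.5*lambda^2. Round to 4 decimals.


Step 1: H is diagonal, so H^(-1) * g = [0.1726, 0.5393].
Step 2: g^T H^(-1) g = sum_i g_i^2 / H_ii
  = (2.2436)^2/13 + (5.3933)^2/10
  = 0.3872 + 2.9088 = 3.296
Step 3: Objective decrease = 0.5 * g^T H^(-1) g = 1.648


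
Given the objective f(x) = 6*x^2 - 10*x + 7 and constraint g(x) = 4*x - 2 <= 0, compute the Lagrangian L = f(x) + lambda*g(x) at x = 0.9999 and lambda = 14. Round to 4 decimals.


Step 1: Evaluate f(x).
f(0.9999) = 6*0.9999^2 - 10*0.9999 + 7 = 2.9998
Step 2: Evaluate g(x).
g(0.9999) = 4*0.9999 - 2 = 1.9996
Step 3: Compute Lagrangian.
L = 2.9998 + 14*1.9996 = 30.9942


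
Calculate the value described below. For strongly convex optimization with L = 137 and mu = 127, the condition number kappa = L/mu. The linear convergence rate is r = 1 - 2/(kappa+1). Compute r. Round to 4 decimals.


Step 1: Compute the condition number.
kappa = L/mu = 137/127 = 1.0787
Step 2: Compute the convergence rate.
r = 1 - 2/(kappa + 1) = 1 - 2*mu/(L + mu) = (L - mu)/(L + mu) = 10/264 = 0.0379


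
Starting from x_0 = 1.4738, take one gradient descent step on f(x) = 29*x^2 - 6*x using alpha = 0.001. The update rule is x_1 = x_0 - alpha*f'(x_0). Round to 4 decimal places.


We compute the gradient at x_0 and apply the update.
f'(x) = 58*x - 6
f'(1.4738) = 58*1.4738 - 6 = 79.4804
x_1 = 1.4738 - 0.001*79.4804 = 1.3943


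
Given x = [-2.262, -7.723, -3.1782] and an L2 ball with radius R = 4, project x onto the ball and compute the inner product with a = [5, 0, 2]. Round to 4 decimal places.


Step 1: Compute ||x|| (intermediates to 6 decimals).
||x|| = sqrt((-2.262)^2 + (-7.723)^2 + (-3.1782)^2) = 8.652302
Step 2: Project.
Since ||x|| > R, scale = R/||x|| = 4/8.652302 = 0.462305, proj(x) = scale * x
proj(x) = [-1.045734, -3.570382, -1.469298]
Step 3: Dot product.
a^T * proj(x) = 5*(-1.045734) + 0*(-3.570382) + 2*(-1.469298) = -8.1673


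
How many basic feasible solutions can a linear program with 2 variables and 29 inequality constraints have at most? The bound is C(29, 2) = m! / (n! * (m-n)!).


Each vertex corresponds to some choice of n active constraints out of m, so the number of vertices is at most C(m, n) = m! / (n!(m-n)!).
m = 29, n = 2
Numerator: 29 * 28
Denominator: 2! = 2
C(29, 2) = 406


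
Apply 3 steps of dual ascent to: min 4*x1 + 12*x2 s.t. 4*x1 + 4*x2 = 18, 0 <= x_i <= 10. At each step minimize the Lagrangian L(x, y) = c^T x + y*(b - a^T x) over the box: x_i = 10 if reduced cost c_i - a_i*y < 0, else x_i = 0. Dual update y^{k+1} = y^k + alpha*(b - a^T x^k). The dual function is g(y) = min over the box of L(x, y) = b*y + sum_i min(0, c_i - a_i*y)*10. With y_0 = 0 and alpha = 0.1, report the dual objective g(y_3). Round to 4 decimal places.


Dual ascent for LP: min 4*x1 + 12*x2, 4*x1 + 4*x2 = 18, 0 <= x_i <= 10
Step 1: y^k = 0.0, reduced costs: (4.0, 12.0)
  x^k = (0.0, 0.0), subgradient = b - a^T x = 18.0
  y^{k+1} = 0.0 + 0.1*18.0 = 1.8
Step 2: y^k = 1.8, reduced costs: (-3.2, 4.8)
  x^k = (10.0, 0.0), subgradient = b - a^T x = -22.0
  y^{k+1} = 1.8 + 0.1*-22.0 = -0.4
Step 3: y^k = -0.4, reduced costs: (5.6, 13.6)
  x^k = (0.0, 0.0), subgradient = b - a^T x = 18.0
  y^{k+1} = -0.4 + 0.1*18.0 = 1.4
Dual objective at y_3 = 1.4: reduced costs (-1.6, 6.4), box minimizer x = (10.0, 0.0)
g(y_3) = b*y + (c1 - a1*y)*x1 + (c2 - a2*y)*x2 = 18*1.4 + (-1.6)*10.0 + 6.4*0.0 = 25.2 - 16.0 + 0.0 = 9.2


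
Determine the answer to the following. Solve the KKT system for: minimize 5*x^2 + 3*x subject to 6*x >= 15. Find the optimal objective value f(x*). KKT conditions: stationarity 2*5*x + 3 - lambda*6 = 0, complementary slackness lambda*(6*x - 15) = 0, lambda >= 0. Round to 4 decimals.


Step 1: Try lambda = 0 (constraint inactive).
x_unc = -3/(2*5) = -0.3
Check: 6*-0.3 = -1.8 < 15 -- violated!
Step 2: Constraint must be active: 6*x = 15
x* = 15/6 = 2.5
lambda = (2*5*2.5 + 3)/6 = 4.6667
Step 3: Compute optimal value.
f(x*) = 5*2.5^2 + 3*2.5 = 38.75


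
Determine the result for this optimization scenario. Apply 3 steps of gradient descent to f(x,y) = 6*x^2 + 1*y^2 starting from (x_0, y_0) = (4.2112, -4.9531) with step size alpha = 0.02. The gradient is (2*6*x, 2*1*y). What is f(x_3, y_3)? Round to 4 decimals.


Gradient descent on f(x,y) = 6*x^2 + 1*y^2.
Starting point: (4.2112, -4.9531), alpha = 0.02
Step 1: grad_x = 2*6*4.2112 = 50.5344, grad_y = 2*1*-4.9531 = -9.9062
  x_1 = 4.2112 - 0.02*50.5344 = 3.2005
  y_1 = -4.9531 - 0.02*-9.9062 = -4.755
Step 2: grad_x = 2*6*3.2005 = 38.4061, grad_y = 2*1*-4.755 = -9.51
  x_2 = 3.2005 - 0.02*38.4061 = 2.4324
  y_2 = -4.755 - 0.02*-9.51 = -4.5648
Step 3: grad_x = 2*6*2.4324 = 29.1887, grad_y = 2*1*-4.5648 = -9.1296
  x_3 = 2.4324 - 0.02*29.1887 = 1.8486
  y_3 = -4.5648 - 0.02*-9.1296 = -4.3822
f(1.8486, -4.3822) = 6*1.8486^2 + 1*(-4.3822)^2 = 39.7078


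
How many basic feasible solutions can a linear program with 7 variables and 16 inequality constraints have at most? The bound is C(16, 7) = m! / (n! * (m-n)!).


Each vertex corresponds to some choice of n active constraints out of m, so the number of vertices is at most C(m, n) = m! / (n!(m-n)!).
m = 16, n = 7
Numerator: 16 * 15 * 14 * 13 * 12 * 11 * 10
Denominator: 7! = 5040
C(16, 7) = 11440


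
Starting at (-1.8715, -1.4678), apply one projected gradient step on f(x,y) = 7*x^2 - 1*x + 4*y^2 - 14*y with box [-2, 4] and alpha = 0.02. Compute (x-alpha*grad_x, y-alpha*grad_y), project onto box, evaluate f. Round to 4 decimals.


Step 1: Compute gradient at (-1.8715, -1.4678).
grad_x = 2*7*-1.8715 - 1 = -27.201
grad_y = 2*4*-1.4678 - 14 = -25.7424
Step 2: Gradient step.
x_raw = -1.8715 - 0.02*-27.201 = -1.3275
y_raw = -1.4678 - 0.02*-25.7424 = -0.953
Step 3: Project onto [-2, 4].
x_proj = clip(-1.3275) = -1.3275
y_proj = clip(-0.953) = -0.953
Step 4: Evaluate f.
f(-1.3275, -0.953) = 30.6367


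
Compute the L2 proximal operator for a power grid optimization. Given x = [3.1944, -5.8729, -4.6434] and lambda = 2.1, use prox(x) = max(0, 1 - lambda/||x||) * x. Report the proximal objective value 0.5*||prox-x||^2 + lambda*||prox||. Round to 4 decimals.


Step 1: Compute ||x||.
||x|| = 8.1398
Step 2: Compute scaling factor.
scale = max(0, 1 - 2.1/8.1398) = 0.742
Step 3: prox(x) = [2.3703, -4.3577, -3.4454]
||prox(x)|| = 6.0398
Step 4: Proximal objective.
0.5*||prox-x||^2 = 2.205
lambda*||prox|| = 12.6836
Total = 14.8886


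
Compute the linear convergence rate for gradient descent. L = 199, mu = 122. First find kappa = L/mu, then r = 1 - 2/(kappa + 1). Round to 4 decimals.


Step 1: Compute the condition number.
kappa = L/mu = 199/122 = 1.6311
Step 2: Compute the convergence rate.
r = 1 - 2/(kappa + 1) = 1 - 2*mu/(L + mu) = (L - mu)/(L + mu) = 77/321 = 0.2399


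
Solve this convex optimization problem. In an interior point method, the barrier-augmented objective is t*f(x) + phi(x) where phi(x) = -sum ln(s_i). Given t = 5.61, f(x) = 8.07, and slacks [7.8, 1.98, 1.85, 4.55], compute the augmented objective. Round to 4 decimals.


Step 1: Compute log-barrier.
ln values: [2.0541, 0.6831, 0.6152, 1.5151]
phi = -(2.0541 + 0.6831 + 0.6152 + 1.5151) = -4.8675
Step 2: Compute augmented objective.
t*f(x) = 5.61*8.07 = 45.2727
Total = 45.2727 - 4.8675 = 40.4052


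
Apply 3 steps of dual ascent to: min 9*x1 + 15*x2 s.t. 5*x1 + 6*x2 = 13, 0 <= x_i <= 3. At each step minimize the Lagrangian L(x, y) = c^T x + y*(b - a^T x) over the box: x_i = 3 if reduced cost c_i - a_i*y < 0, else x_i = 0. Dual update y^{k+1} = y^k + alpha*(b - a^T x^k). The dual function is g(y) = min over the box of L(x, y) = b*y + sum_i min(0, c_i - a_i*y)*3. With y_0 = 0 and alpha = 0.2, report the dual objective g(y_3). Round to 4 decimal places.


Dual ascent for LP: min 9*x1 + 15*x2, 5*x1 + 6*x2 = 13, 0 <= x_i <= 3
Step 1: y^k = 0.0, reduced costs: (9.0, 15.0)
  x^k = (0.0, 0.0), subgradient = b - a^T x = 13.0
  y^{k+1} = 0.0 + 0.2*13.0 = 2.6
Step 2: y^k = 2.6, reduced costs: (-4.0, -0.6)
  x^k = (3.0, 3.0), subgradient = b - a^T x = -20.0
  y^{k+1} = 2.6 + 0.2*-20.0 = -1.4
Step 3: y^k = -1.4, reduced costs: (16.0, 23.4)
  x^k = (0.0, 0.0), subgradient = b - a^T x = 13.0
  y^{k+1} = -1.4 + 0.2*13.0 = 1.2
Dual objective at y_3 = 1.2: reduced costs (3.0, 7.8), box minimizer x = (0.0, 0.0)
g(y_3) = b*y + (c1 - a1*y)*x1 + (c2 - a2*y)*x2 = 13*1.2 + 3.0*0.0 + 7.8*0.0 = 15.6 + 0.0 + 0.0 = 15.6


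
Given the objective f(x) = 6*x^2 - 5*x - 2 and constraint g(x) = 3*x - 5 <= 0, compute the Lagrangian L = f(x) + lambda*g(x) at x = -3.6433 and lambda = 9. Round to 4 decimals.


Step 1: Evaluate f(x).
f(-3.6433) = 6*(-3.6433)^2 - 5*(-3.6433) - 2 = 95.8583
Step 2: Evaluate g(x).
g(-3.6433) = 3*-3.6433 - 5 = -15.9299
Step 3: Compute Lagrangian.
L = 95.8583 + 9*-15.9299 = -47.5108


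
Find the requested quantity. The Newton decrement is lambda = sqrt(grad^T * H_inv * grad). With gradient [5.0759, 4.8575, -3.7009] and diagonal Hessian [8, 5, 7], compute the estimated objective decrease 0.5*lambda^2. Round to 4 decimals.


Step 1: H is diagonal, so H^(-1) * g = [0.6345, 0.9715, -0.5287].
Step 2: g^T H^(-1) g = sum_i g_i^2 / H_ii
  = (5.0759)^2/8 + (4.8575)^2/5 + (-3.7009)^2/7
  = 3.2206 + 4.7191 + 1.9567 = 9.8963
Step 3: Objective decrease = 0.5 * g^T H^(-1) g = 4.9482


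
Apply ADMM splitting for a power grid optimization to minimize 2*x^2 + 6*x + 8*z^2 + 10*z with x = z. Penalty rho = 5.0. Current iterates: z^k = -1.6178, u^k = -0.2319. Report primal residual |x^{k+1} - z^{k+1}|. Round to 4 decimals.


ADMM iteration with rho = 5.0, z^k = -1.6178, u^k = -0.2319
Step 1: x-update.
Minimize 2*x^2 + 6*x + (5.0/2)*(x + 1.6178 - 0.2319)^2
FOC: (2*2 + 5.0)*x = -6 + 5.0*(-1.6178 + 0.2319)
x^{k+1} = -1.4366
Step 2: z-update.
Minimize 8*z^2 + 10*z + (5.0/2)*(-1.4366 - z - 0.2319)^2
FOC: (2*8 + 5.0)*z = -10 + 5.0*(-1.4366 - 0.2319)
z^{k+1} = -0.8735
Step 3: u-update.
u^{k+1} = -0.2319 - 1.4366 + 0.8735 = -0.7951
Step 4: Primal residual = |-1.4366 + 0.8735| = 0.5632


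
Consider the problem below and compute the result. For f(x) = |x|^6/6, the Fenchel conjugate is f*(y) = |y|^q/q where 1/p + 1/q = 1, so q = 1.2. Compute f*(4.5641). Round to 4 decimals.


The conjugate exponent q satisfies 1/p + 1/q = 1.
p = 6, so q = 6/(6 - 1) = 1.2
|y|^q = 4.5641^1.2 = 6.1834
f*(4.5641) = 6.1834 / 1.2 = 5.1528


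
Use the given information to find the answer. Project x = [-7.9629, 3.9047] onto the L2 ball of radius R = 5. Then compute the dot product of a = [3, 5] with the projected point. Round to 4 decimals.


Step 1: Compute ||x|| (intermediates to 6 decimals).
||x|| = sqrt((-7.9629)^2 + 3.9047^2) = 8.868735
Step 2: Project.
Since ||x|| > R, scale = R/||x|| = 5/8.868735 = 0.563778, proj(x) = scale * x
proj(x) = [-4.489308, 2.201384]
Step 3: Dot product.
a^T * proj(x) = 3*(-4.489308) + 5*2.201384 = -2.461


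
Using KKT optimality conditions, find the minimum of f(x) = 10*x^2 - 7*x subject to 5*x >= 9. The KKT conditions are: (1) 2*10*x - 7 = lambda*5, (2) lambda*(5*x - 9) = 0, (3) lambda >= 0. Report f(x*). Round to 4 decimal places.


Step 1: Try lambda = 0 (constraint inactive).
x_unc = 7/(2*10) = 0.35
Check: 5*0.35 = 1.75 < 9 -- violated!
Step 2: Constraint must be active: 5*x = 9
x* = 9/5 = 1.8
lambda = (2*10*1.8 - 7)/5 = 5.8
Step 3: Compute optimal value.
f(x*) = 10*1.8^2 - 7*1.8 = 19.8


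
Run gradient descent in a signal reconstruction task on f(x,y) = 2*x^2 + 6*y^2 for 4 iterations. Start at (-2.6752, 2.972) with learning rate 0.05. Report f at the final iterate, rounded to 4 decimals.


Gradient descent on f(x,y) = 2*x^2 + 6*y^2.
Starting point: (-2.6752, 2.972), alpha = 0.05
Step 1: grad_x = 2*2*-2.6752 = -10.7008, grad_y = 2*6*2.972 = 35.664
  x_1 = -2.6752 - 0.05*-10.7008 = -2.1402
  y_1 = 2.972 - 0.05*35.664 = 1.1888
Step 2: grad_x = 2*2*-2.1402 = -8.5606, grad_y = 2*6*1.1888 = 14.2656
  x_2 = -2.1402 - 0.05*-8.5606 = -1.7121
  y_2 = 1.1888 - 0.05*14.2656 = 0.4755
Step 3: grad_x = 2*2*-1.7121 = -6.8485, grad_y = 2*6*0.4755 = 5.7062
  x_3 = -1.7121 - 0.05*-6.8485 = -1.3697
  y_3 = 0.4755 - 0.05*5.7062 = 0.1902
Step 4: grad_x = 2*2*-1.3697 = -5.4788, grad_y = 2*6*0.1902 = 2.2825
  x_4 = -1.3697 - 0.05*-5.4788 = -1.0958
  y_4 = 0.1902 - 0.05*2.2825 = 0.0761
f(-1.0958, 0.0761) = 2*(-1.0958)^2 + 6*0.0761^2 = 2.4361


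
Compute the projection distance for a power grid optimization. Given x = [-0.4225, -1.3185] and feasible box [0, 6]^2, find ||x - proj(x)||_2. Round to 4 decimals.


Project each component onto [0, 6].
clip(-0.4225) = 0.0, clip(-1.3185) = 0.0
Projection = [0.0, 0.0]
Squared diffs: [0.1785, 1.7384]
Distance = sqrt(1.9169) = 1.3845


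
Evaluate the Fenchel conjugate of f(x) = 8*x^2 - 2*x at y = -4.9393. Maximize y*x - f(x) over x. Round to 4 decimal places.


f*(y) = sup_x {y*x - a*x^2 - b*x} = sup_x {(y-b)*x - a*x^2}
FOC: (y - b) - 2a*x = 0 => x* = (y - b)/(2a)
x* = (-4.9393 + 2)/(2*8) = -0.1837
f*(-4.9393) = (y-b)^2/(4a) = (-4.9393 + 2)^2/(4*8)
= 8.6395/32 = 0.27


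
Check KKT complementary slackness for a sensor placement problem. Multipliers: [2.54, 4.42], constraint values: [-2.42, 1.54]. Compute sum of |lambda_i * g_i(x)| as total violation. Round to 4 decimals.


KKT complementary slackness check:
lambda_1 * g_1 = 2.54 * -2.42 = -6.1468
lambda_2 * g_2 = 4.42 * 1.54 = 6.8068
Total violation = 6.1468 + 6.8068 = 12.9536


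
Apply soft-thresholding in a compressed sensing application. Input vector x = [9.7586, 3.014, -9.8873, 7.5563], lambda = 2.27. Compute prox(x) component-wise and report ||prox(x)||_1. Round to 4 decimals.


Soft-thresholding with lambda = 2.27:
prox(9.7586) = sign(9.7586)*max(|9.7586| - 2.27, 0) = 7.4886
prox(3.014) = sign(3.014)*max(|3.014| - 2.27, 0) = 0.744
prox(-9.8873) = sign(-9.8873)*max(|-9.8873| - 2.27, 0) = -7.6173
prox(7.5563) = sign(7.5563)*max(|7.5563| - 2.27, 0) = 5.2863
prox(x) = [7.4886, 0.744, -7.6173, 5.2863]
||prox(x)||_1 = 7.4886 + 0.744 + 7.6173 + 5.2863 = 21.1362


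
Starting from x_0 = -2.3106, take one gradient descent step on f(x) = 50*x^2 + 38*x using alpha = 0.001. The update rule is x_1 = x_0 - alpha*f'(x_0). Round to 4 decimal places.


We compute the gradient at x_0 and apply the update.
f'(x) = 100*x + 38
f'(-2.3106) = 100*-2.3106 + 38 = -193.06
x_1 = -2.3106 - 0.001*-193.06 = -2.1175


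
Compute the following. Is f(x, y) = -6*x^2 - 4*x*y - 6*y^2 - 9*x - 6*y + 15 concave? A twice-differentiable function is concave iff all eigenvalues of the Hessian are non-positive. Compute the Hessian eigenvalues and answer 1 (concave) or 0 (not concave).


The Hessian of f(x,y) = -6*x^2 - 4*x*y - 6*y^2 - 9*x - 6*y + 15 is:
H = [[-12, -4], [-4, -12]]
Trace = -12 - 12 = -24
Determinant = -12*-12 - (-4)^2 = 128
Discriminant = (-24)^2 - 4*128 = 64.0
Eigenvalues: lambda_1 = -16.0, lambda_2 = -8.0
The function is concave.

1


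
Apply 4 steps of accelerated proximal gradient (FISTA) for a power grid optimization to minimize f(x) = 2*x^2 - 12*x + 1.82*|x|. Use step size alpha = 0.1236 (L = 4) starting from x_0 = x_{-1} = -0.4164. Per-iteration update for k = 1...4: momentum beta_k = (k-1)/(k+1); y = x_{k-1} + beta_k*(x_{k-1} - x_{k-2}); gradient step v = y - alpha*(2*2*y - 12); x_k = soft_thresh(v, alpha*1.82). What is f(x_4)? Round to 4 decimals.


FISTA on f(x) = 2*x^2 - 12*x + 1.82*|x|
L = 4, alpha = 0.1236
Iteration 1: beta = 0.0, y = -0.4164 + 0.0*(-0.4164 + 0.4164) = -0.4164
  grad(y) = -13.6656, v = y - alpha*grad = 1.2727
  prox(v) = soft_thresh(1.2727, 0.225) = 1.0477
Iteration 2: beta = 0.3333, y = 1.0477 + 0.3333*(1.0477 + 0.4164) = 1.5358
  grad(y) = -5.857, v = y - alpha*grad = 2.2597
  prox(v) = soft_thresh(2.2597, 0.225) = 2.0347
Iteration 3: beta = 0.5, y = 2.0347 + 0.5*(2.0347 - 1.0477) = 2.5282
  grad(y) = -1.8871, v = y - alpha*grad = 2.7615
  prox(v) = soft_thresh(2.7615, 0.225) = 2.5365
Iteration 4: beta = 0.6, y = 2.5365 + 0.6*(2.5365 - 2.0347) = 2.8376
  grad(y) = -0.6496, v = y - alpha*grad = 2.9179
  prox(v) = soft_thresh(2.9179, 0.225) = 2.6929
f(x_4) = 2*2.6929^2 - 12*2.6929 + 1.82*|2.6929| = -12.9103


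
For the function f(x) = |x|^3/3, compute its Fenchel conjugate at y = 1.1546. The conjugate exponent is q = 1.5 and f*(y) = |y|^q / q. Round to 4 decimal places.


The conjugate exponent q satisfies 1/p + 1/q = 1.
p = 3, so q = 3/(3 - 1) = 1.5
|y|^q = 1.1546^1.5 = 1.2406
f*(1.1546) = 1.2406 / 1.5 = 0.8271


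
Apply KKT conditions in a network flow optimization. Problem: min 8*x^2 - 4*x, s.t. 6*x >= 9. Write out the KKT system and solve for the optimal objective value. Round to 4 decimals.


Step 1: Try lambda = 0 (constraint inactive).
x_unc = 4/(2*8) = 0.25
Check: 6*0.25 = 1.5 < 9 -- violated!
Step 2: Constraint must be active: 6*x = 9
x* = 9/6 = 1.5
lambda = (2*8*1.5 - 4)/6 = 3.3333
Step 3: Compute optimal value.
f(x*) = 8*1.5^2 - 4*1.5 = 12.0


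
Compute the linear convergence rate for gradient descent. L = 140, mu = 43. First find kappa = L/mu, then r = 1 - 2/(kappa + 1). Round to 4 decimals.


Step 1: Compute the condition number.
kappa = L/mu = 140/43 = 3.2558
Step 2: Compute the convergence rate.
r = 1 - 2/(kappa + 1) = 1 - 2*mu/(L + mu) = (L - mu)/(L + mu) = 97/183 = 0.5301


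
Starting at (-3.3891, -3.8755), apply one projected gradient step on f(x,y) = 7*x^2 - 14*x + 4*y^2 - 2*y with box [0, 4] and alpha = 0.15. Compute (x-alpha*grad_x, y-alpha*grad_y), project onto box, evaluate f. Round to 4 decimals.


Step 1: Compute gradient at (-3.3891, -3.8755).
grad_x = 2*7*-3.3891 - 14 = -61.4474
grad_y = 2*4*-3.8755 - 2 = -33.004
Step 2: Gradient step.
x_raw = -3.3891 - 0.15*-61.4474 = 5.828
y_raw = -3.8755 - 0.15*-33.004 = 1.0751
Step 3: Project onto [0, 4].
x_proj = clip(5.828) = 4.0
y_proj = clip(1.0751) = 1.0751
Step 4: Evaluate f.
f(4.0, 1.0751) = 58.4732


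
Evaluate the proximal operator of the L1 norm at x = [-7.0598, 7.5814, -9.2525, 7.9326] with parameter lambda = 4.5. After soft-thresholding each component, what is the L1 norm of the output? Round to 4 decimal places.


Soft-thresholding with lambda = 4.5:
prox(-7.0598) = sign(-7.0598)*max(|-7.0598| - 4.5, 0) = -2.5598
prox(7.5814) = sign(7.5814)*max(|7.5814| - 4.5, 0) = 3.0814
prox(-9.2525) = sign(-9.2525)*max(|-9.2525| - 4.5, 0) = -4.7525
prox(7.9326) = sign(7.9326)*max(|7.9326| - 4.5, 0) = 3.4326
prox(x) = [-2.5598, 3.0814, -4.7525, 3.4326]
||prox(x)||_1 = 2.5598 + 3.0814 + 4.7525 + 3.4326 = 13.8263


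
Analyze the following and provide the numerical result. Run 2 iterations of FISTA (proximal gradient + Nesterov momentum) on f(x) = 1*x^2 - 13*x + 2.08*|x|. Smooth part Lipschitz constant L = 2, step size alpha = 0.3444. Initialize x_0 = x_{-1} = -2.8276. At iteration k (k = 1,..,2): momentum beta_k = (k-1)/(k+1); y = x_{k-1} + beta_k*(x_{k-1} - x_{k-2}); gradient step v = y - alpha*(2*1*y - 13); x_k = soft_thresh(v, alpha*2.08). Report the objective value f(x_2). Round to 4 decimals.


FISTA on f(x) = 1*x^2 - 13*x + 2.08*|x|
L = 2, alpha = 0.3444
Iteration 1: beta = 0.0, y = -2.8276 + 0.0*(-2.8276 + 2.8276) = -2.8276
  grad(y) = -18.6552, v = y - alpha*grad = 3.5973
  prox(v) = soft_thresh(3.5973, 0.7164) = 2.8809
Iteration 2: beta = 0.3333, y = 2.8809 + 0.3333*(2.8809 + 2.8276) = 4.7837
  grad(y) = -3.4325, v = y - alpha*grad = 5.9659
  prox(v) = soft_thresh(5.9659, 0.7164) = 5.2495
f(x_2) = 1*5.2495^2 - 13*5.2495 + 2.08*|5.2495| = -29.7673


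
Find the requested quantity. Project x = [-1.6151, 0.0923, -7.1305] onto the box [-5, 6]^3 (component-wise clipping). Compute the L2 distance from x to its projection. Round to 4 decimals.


Project each component onto [-5, 6].
clip(-1.6151) = -1.6151, clip(0.0923) = 0.0923, clip(-7.1305) = -5.0
Projection = [-1.6151, 0.0923, -5.0]
Squared diffs: [0.0, 0.0, 4.539]
Distance = sqrt(4.539) = 2.1305


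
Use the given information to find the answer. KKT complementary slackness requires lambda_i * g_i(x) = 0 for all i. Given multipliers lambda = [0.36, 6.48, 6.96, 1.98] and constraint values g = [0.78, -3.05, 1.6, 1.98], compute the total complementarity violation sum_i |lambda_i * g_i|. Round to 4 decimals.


KKT complementary slackness check:
lambda_1 * g_1 = 0.36 * 0.78 = 0.2808
lambda_2 * g_2 = 6.48 * -3.05 = -19.764
lambda_3 * g_3 = 6.96 * 1.6 = 11.136
lambda_4 * g_4 = 1.98 * 1.98 = 3.9204
Total violation = 0.2808 + 19.764 + 11.136 + 3.9204 = 35.1012


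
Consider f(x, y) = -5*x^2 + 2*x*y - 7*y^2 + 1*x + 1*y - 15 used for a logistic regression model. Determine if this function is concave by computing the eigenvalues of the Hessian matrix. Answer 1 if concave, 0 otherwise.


The Hessian of f(x,y) = -5*x^2 + 2*x*y - 7*y^2 + 1*x + 1*y - 15 is:
H = [[-10, 2], [2, -14]]
Trace = -10 - 14 = -24
Determinant = -10*-14 - (2)^2 = 136
Discriminant = (-24)^2 - 4*136 = 32.0
Eigenvalues: lambda_1 = -14.8284, lambda_2 = -9.1716
The function is concave.

1


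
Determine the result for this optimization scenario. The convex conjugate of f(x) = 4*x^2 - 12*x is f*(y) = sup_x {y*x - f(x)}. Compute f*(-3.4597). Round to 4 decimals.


f*(y) = sup_x {y*x - a*x^2 - b*x} = sup_x {(y-b)*x - a*x^2}
FOC: (y - b) - 2a*x = 0 => x* = (y - b)/(2a)
x* = (-3.4597 + 12)/(2*4) = 1.0675
f*(-3.4597) = (y-b)^2/(4a) = (-3.4597 + 12)^2/(4*4)
= 72.9367/16 = 4.5585


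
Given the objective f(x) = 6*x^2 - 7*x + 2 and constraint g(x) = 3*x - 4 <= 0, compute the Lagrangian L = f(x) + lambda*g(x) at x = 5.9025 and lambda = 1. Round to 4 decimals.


Step 1: Evaluate f(x).
f(5.9025) = 6*5.9025^2 - 7*5.9025 + 2 = 169.7195
Step 2: Evaluate g(x).
g(5.9025) = 3*5.9025 - 4 = 13.7075
Step 3: Compute Lagrangian.
L = 169.7195 + 1*13.7075 = 183.427


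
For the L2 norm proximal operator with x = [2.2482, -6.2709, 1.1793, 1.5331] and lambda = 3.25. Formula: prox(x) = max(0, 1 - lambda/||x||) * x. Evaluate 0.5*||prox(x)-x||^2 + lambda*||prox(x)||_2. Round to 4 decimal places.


Step 1: Compute ||x||.
||x|| = 6.9368
Step 2: Compute scaling factor.
scale = max(0, 1 - 3.25/6.9368) = 0.5315
Step 3: prox(x) = [1.1949, -3.3329, 0.6268, 0.8148]
||prox(x)|| = 3.6868
Step 4: Proximal objective.
0.5*||prox-x||^2 = 5.2813
lambda*||prox|| = 11.9821
Total = 17.2635
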